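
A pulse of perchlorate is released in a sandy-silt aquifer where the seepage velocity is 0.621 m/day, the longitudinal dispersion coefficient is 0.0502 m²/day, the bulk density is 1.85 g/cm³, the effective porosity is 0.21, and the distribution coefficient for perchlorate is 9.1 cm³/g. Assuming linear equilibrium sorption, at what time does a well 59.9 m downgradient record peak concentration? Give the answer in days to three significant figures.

7820 days

Retardation factor R = 1 + ρ_b·K_d/n = 1 + 1.85 × 9.1/0.21 = 81.17.
Sorption retards both mechanisms: v_R = v/R = 0.007651 m/day, D_R = D/R = 0.0006185 m²/day.
Peak time from v_R²t² + 2D_R t − x² = 0: t = (√(D_R² + v_R²x²) − D_R)/v_R².
√(D_R² + v_R²x²) = √(0.0006185² + 0.007651² × 59.9²) = 0.4583; v_R² = 5.854e-05.
t = (0.4583 − 0.0006185)/5.854e-05 = 7820 days.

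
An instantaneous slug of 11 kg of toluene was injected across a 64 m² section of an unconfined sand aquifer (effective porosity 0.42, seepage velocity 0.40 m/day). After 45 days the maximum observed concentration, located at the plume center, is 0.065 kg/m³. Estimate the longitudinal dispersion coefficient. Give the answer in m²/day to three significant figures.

0.0701 m²/day

At the plume center C_max = M/(n_e·A·√(4πDt)), so D = M²/(4πt·(n_e·A·C_max)²).
n_e·A·C_max = 0.42 × 64 × 0.065 = 1.747 kg/m.
D = 11²/(4π × 45 × 1.747²) = 0.0701 m²/day.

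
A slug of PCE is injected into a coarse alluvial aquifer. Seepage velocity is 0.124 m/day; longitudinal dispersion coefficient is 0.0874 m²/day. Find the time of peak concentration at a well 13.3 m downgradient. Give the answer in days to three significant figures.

102 days

For the 1D instantaneous-source solution, setting ∂C/∂t = 0 at fixed x gives v²t² + 2Dt − x² = 0, so t = (√(D² + v²x²) − D)/v².
√(D² + v²x²) = √(0.0874² + 0.124² × 13.3²) = 1.652; v² = 0.015376.
t = (1.652 − 0.0874)/0.015376 = 102 days (vs. the pure-advection estimate x/v = 107 d).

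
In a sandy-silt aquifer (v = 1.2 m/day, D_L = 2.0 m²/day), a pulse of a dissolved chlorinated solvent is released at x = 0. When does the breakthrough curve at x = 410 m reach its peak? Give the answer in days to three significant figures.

For the 1D instantaneous-source solution, setting ∂C/∂t = 0 at fixed x gives v²t² + 2Dt − x² = 0, so t = (√(D² + v²x²) − D)/v².
√(D² + v²x²) = √(2.0² + 1.2² × 410²) = 492.0; v² = 1.44.
t = (492.0 − 2.0)/1.44 = 340 days (vs. the pure-advection estimate x/v = 342 d).

340 days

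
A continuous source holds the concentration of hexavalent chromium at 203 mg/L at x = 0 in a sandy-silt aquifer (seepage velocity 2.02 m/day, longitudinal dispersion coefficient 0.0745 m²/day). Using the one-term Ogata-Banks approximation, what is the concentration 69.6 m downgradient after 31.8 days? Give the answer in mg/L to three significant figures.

For a continuous step input, C/C₀ ≈ ½·erfc((x−vt)/(2√(Dt))).
vt = 2.02 × 31.8 = 64.236 m and 2√(Dt) = 2√(0.0745 × 31.8) = 3.078 m.
Argument (x−vt)/(2√(Dt)) = (69.6 − 64.236)/3.078 = 1.743; ½·erfc(1.743) = 0.006851.
C = 203 × 0.006851 = 1.39 mg/L.

1.39 mg/L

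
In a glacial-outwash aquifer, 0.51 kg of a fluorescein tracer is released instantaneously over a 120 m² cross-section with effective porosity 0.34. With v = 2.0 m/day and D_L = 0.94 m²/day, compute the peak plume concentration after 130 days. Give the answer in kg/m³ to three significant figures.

0.000319 kg/m³

The peak of an instantaneous 1D plume sits at x = vt; there the Gaussian factor is 1 and C_max = M/(n_e·A·√(4πDt)), where n_e·A is the pore area the mass is dissolved in.
√(4πDt) = √(4π × 0.94 × 130) = 39.19 m, so C_max = 0.51/(0.34 × 120 × 39.19) = 0.000319 kg/m³.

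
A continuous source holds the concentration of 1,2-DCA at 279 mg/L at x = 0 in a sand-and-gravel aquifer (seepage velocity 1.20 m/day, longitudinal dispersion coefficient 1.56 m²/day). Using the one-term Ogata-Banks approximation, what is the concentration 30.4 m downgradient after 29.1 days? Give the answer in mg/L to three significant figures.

190 mg/L

For a continuous step input, C/C₀ ≈ ½·erfc((x−vt)/(2√(Dt))).
vt = 1.20 × 29.1 = 34.92 m and 2√(Dt) = 2√(1.56 × 29.1) = 13.48 m.
Argument (x−vt)/(2√(Dt)) = (30.4 − 34.92)/13.48 = -0.3353; ½·erfc(-0.3353) = 0.6823.
C = 279 × 0.6823 = 190 mg/L.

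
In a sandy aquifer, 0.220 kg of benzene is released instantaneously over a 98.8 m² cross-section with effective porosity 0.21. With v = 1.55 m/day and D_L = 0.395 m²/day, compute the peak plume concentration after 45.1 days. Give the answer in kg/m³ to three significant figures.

The peak of an instantaneous 1D plume sits at x = vt; there the Gaussian factor is 1 and C_max = M/(n_e·A·√(4πDt)), where n_e·A is the pore area the mass is dissolved in.
√(4πDt) = √(4π × 0.395 × 45.1) = 14.96 m, so C_max = 0.220/(0.21 × 98.8 × 14.96) = 0.000709 kg/m³.

0.000709 kg/m³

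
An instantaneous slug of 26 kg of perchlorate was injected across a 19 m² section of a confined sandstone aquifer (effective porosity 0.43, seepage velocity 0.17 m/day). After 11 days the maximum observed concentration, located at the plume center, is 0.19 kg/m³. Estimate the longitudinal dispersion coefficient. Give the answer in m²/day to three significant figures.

2.03 m²/day

At the plume center C_max = M/(n_e·A·√(4πDt)), so D = M²/(4πt·(n_e·A·C_max)²).
n_e·A·C_max = 0.43 × 19 × 0.19 = 1.552 kg/m.
D = 26²/(4π × 11 × 1.552²) = 2.03 m²/day.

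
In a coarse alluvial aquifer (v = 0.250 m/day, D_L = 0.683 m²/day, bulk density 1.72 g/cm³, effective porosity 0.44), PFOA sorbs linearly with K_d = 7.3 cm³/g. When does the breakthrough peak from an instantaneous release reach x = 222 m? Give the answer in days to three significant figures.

Retardation factor R = 1 + ρ_b·K_d/n = 1 + 1.72 × 7.3/0.44 = 29.54.
Sorption retards both mechanisms: v_R = v/R = 0.008463 m/day, D_R = D/R = 0.02312 m²/day.
Peak time from v_R²t² + 2D_R t − x² = 0: t = (√(D_R² + v_R²x²) − D_R)/v_R².
√(D_R² + v_R²x²) = √(0.02312² + 0.008463² × 222²) = 1.879; v_R² = 7.162e-05.
t = (1.879 − 0.02312)/7.162e-05 = 25900 days.

25900 days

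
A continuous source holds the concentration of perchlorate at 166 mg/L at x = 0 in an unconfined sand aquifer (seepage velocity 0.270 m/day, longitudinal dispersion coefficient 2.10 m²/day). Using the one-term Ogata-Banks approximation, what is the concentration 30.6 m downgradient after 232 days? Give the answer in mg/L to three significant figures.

141 mg/L

For a continuous step input, C/C₀ ≈ ½·erfc((x−vt)/(2√(Dt))).
vt = 0.270 × 232 = 62.64 m and 2√(Dt) = 2√(2.10 × 232) = 44.15 m.
Argument (x−vt)/(2√(Dt)) = (30.6 − 62.64)/44.15 = -0.7257; ½·erfc(-0.7257) = 0.8476.
C = 166 × 0.8476 = 141 mg/L.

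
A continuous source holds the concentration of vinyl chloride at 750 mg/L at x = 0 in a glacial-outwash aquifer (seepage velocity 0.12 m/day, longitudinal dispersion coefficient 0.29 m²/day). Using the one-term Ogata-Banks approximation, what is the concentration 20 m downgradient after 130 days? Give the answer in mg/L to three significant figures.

230 mg/L

For a continuous step input, C/C₀ ≈ ½·erfc((x−vt)/(2√(Dt))).
vt = 0.12 × 130 = 15.6 m and 2√(Dt) = 2√(0.29 × 130) = 12.28 m.
Argument (x−vt)/(2√(Dt)) = (20 − 15.6)/12.28 = 0.3583; ½·erfc(0.3583) = 0.3062.
C = 750 × 0.3062 = 230 mg/L.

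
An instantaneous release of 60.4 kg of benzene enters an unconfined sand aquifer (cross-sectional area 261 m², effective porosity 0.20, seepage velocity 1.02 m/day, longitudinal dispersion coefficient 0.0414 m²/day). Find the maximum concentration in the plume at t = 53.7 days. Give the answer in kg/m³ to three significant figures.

0.219 kg/m³

The peak of an instantaneous 1D plume sits at x = vt; there the Gaussian factor is 1 and C_max = M/(n_e·A·√(4πDt)), where n_e·A is the pore area the mass is dissolved in.
√(4πDt) = √(4π × 0.0414 × 53.7) = 5.286 m, so C_max = 60.4/(0.20 × 261 × 5.286) = 0.219 kg/m³.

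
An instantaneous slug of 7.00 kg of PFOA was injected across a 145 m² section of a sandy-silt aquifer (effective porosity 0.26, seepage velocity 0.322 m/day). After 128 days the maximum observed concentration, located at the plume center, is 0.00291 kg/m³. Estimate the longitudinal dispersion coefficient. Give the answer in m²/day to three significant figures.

2.53 m²/day

At the plume center C_max = M/(n_e·A·√(4πDt)), so D = M²/(4πt·(n_e·A·C_max)²).
n_e·A·C_max = 0.26 × 145 × 0.00291 = 0.1097 kg/m.
D = 7.00²/(4π × 128 × 0.1097²) = 2.53 m²/day.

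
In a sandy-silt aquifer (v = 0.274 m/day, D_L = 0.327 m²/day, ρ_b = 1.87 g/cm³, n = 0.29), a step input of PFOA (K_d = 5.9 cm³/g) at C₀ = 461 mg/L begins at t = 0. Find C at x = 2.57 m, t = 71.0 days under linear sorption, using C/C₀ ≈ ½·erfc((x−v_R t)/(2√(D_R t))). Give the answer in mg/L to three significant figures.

13.2 mg/L

Retardation factor R = 1 + ρ_b·K_d/n = 1 + 1.87 × 5.9/0.29 = 39.04.
Sorption retards both mechanisms: v_R = v/R = 0.007018 m/day, D_R = D/R = 0.008376 m²/day.
v_R·t = 0.007018 × 71.0 = 0.498278 m; 2√(D_R t) = 1.542 m; argument = (2.57 − 0.498278)/1.542 = 1.344.
C = C₀ × ½·erfc(1.344) = 461 × 0.02867 = 13.2 mg/L.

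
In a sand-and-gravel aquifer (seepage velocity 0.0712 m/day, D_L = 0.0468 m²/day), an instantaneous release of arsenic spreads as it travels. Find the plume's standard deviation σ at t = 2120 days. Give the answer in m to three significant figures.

Dispersive spreading gives a Gaussian with σ² = 2Dt; advection only shifts the center.
σ = √(2 × 0.0468 × 2120) = 14.1 m.

14.1 m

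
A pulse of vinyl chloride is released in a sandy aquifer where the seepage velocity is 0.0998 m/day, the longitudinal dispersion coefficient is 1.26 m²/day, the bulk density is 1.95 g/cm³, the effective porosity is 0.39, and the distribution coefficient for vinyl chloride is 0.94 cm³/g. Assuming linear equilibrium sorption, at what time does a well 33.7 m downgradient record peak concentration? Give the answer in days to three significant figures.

Retardation factor R = 1 + ρ_b·K_d/n = 1 + 1.95 × 0.94/0.39 = 5.700.
Sorption retards both mechanisms: v_R = v/R = 0.01751 m/day, D_R = D/R = 0.2211 m²/day.
Peak time from v_R²t² + 2D_R t − x² = 0: t = (√(D_R² + v_R²x²) − D_R)/v_R².
√(D_R² + v_R²x²) = √(0.2211² + 0.01751² × 33.7²) = 0.6301; v_R² = 0.0003066.
t = (0.6301 − 0.2211)/0.0003066 = 1330 days.

1330 days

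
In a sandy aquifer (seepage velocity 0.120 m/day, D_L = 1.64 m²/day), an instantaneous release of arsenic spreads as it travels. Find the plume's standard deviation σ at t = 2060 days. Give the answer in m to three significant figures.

Dispersive spreading gives a Gaussian with σ² = 2Dt; advection only shifts the center.
σ = √(2 × 1.64 × 2060) = 82.2 m.

82.2 m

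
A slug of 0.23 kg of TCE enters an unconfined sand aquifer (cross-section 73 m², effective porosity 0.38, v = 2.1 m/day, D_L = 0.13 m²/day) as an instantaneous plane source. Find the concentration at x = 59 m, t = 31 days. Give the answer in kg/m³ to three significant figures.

For an instantaneous plane source, C(x,t) = M/(n_e·A·√(4πDt)) · exp(−(x−vt)²/(4Dt)), with n_e·A the pore (flow) area.
Plume center vt = 2.1 × 31 = 65.1 m, so the well at 59 m is 6.1 m upgradient of the peak.
√(4πDt) = 7.116 m, giving peak height M/(n_e·A·√(4πDt)) = 0.23/(0.38 × 73 × 7.116) = 0.001165 kg/m³.
(x−vt)²/(4Dt) = (-6.1)²/(4 × 0.13 × 31) = 2.308; exp(−2.308) = 0.09946.
C = 0.001165 × 0.09946 = 0.000116 kg/m³.

0.000116 kg/m³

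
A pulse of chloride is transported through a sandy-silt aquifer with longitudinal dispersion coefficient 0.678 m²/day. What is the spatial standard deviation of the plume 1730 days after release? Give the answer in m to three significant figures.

Dispersive spreading gives a Gaussian with σ² = 2Dt; advection only shifts the center.
σ = √(2 × 0.678 × 1730) = 48.4 m.

48.4 m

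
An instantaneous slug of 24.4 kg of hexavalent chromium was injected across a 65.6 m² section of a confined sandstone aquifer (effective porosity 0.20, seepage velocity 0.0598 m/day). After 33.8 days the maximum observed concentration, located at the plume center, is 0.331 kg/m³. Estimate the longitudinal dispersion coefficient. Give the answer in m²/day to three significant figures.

0.0743 m²/day

At the plume center C_max = M/(n_e·A·√(4πDt)), so D = M²/(4πt·(n_e·A·C_max)²).
n_e·A·C_max = 0.20 × 65.6 × 0.331 = 4.343 kg/m.
D = 24.4²/(4π × 33.8 × 4.343²) = 0.0743 m²/day.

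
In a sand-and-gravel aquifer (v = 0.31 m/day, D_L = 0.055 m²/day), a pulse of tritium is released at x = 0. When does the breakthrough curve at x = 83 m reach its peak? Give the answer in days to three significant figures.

For the 1D instantaneous-source solution, setting ∂C/∂t = 0 at fixed x gives v²t² + 2Dt − x² = 0, so t = (√(D² + v²x²) − D)/v².
√(D² + v²x²) = √(0.055² + 0.31² × 83²) = 25.73; v² = 0.0961.
t = (25.73 − 0.055)/0.0961 = 267 days (vs. the pure-advection estimate x/v = 268 d).

267 days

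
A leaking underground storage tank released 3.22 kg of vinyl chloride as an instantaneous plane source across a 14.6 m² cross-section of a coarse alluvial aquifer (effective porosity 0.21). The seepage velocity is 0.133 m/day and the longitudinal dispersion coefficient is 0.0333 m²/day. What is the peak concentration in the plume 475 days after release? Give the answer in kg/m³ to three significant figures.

The peak of an instantaneous 1D plume sits at x = vt; there the Gaussian factor is 1 and C_max = M/(n_e·A·√(4πDt)), where n_e·A is the pore area the mass is dissolved in.
√(4πDt) = √(4π × 0.0333 × 475) = 14.10 m, so C_max = 3.22/(0.21 × 14.6 × 14.10) = 0.0745 kg/m³.

0.0745 kg/m³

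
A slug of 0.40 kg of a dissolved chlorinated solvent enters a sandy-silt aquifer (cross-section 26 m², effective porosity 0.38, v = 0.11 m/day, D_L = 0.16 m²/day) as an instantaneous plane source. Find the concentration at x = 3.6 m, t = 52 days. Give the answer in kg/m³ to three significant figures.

For an instantaneous plane source, C(x,t) = M/(n_e·A·√(4πDt)) · exp(−(x−vt)²/(4Dt)), with n_e·A the pore (flow) area.
Plume center vt = 0.11 × 52 = 5.72 m, so the well at 3.6 m is 2.12 m upgradient of the peak.
√(4πDt) = 10.23 m, giving peak height M/(n_e·A·√(4πDt)) = 0.40/(0.38 × 26 × 10.23) = 0.003958 kg/m³.
(x−vt)²/(4Dt) = (-2.12)²/(4 × 0.16 × 52) = 0.1350; exp(−0.1350) = 0.8737.
C = 0.003958 × 0.8737 = 0.00346 kg/m³.

0.00346 kg/m³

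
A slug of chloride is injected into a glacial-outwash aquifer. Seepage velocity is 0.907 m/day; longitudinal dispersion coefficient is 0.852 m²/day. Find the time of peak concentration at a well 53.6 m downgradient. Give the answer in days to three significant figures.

For the 1D instantaneous-source solution, setting ∂C/∂t = 0 at fixed x gives v²t² + 2Dt − x² = 0, so t = (√(D² + v²x²) − D)/v².
√(D² + v²x²) = √(0.852² + 0.907² × 53.6²) = 48.62; v² = 0.822649.
t = (48.62 − 0.852)/0.822649 = 58.1 days (vs. the pure-advection estimate x/v = 59.1 d).

58.1 days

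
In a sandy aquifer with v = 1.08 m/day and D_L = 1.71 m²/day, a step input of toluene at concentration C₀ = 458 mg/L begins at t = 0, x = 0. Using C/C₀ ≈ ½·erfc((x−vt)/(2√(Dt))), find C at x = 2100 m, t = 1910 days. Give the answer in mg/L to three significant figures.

148 mg/L

For a continuous step input, C/C₀ ≈ ½·erfc((x−vt)/(2√(Dt))).
vt = 1.08 × 1910 = 2062.8 m and 2√(Dt) = 2√(1.71 × 1910) = 114.3 m.
Argument (x−vt)/(2√(Dt)) = (2100 − 2062.8)/114.3 = 0.3255; ½·erfc(0.3255) = 0.3226.
C = 458 × 0.3226 = 148 mg/L.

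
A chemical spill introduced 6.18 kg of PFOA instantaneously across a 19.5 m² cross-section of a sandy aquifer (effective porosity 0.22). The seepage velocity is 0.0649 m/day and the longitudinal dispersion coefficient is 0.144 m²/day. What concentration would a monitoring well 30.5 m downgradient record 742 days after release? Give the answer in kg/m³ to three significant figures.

0.0190 kg/m³

For an instantaneous plane source, C(x,t) = M/(n_e·A·√(4πDt)) · exp(−(x−vt)²/(4Dt)), with n_e·A the pore (flow) area.
Plume center vt = 0.0649 × 742 = 48.1558 m, so the well at 30.5 m is 17.6558 m upgradient of the peak.
√(4πDt) = 36.64 m, giving peak height M/(n_e·A·√(4πDt)) = 6.18/(0.22 × 19.5 × 36.64) = 0.03932 kg/m³.
(x−vt)²/(4Dt) = (-17.6558)²/(4 × 0.144 × 742) = 0.7294; exp(−0.7294) = 0.4822.
C = 0.03932 × 0.4822 = 0.0190 kg/m³.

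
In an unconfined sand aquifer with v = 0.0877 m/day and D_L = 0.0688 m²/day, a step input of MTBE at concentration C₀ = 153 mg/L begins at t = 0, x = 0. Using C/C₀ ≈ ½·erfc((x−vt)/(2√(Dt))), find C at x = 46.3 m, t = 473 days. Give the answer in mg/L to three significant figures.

42.1 mg/L

For a continuous step input, C/C₀ ≈ ½·erfc((x−vt)/(2√(Dt))).
vt = 0.0877 × 473 = 41.4821 m and 2√(Dt) = 2√(0.0688 × 473) = 11.41 m.
Argument (x−vt)/(2√(Dt)) = (46.3 − 41.4821)/11.41 = 0.4223; ½·erfc(0.4223) = 0.2752.
C = 153 × 0.2752 = 42.1 mg/L.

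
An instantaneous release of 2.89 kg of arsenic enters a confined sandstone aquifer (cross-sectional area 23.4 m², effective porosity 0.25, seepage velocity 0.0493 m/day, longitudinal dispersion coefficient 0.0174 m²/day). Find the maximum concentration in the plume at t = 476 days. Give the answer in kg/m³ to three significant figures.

The peak of an instantaneous 1D plume sits at x = vt; there the Gaussian factor is 1 and C_max = M/(n_e·A·√(4πDt)), where n_e·A is the pore area the mass is dissolved in.
√(4πDt) = √(4π × 0.0174 × 476) = 10.20 m, so C_max = 2.89/(0.25 × 23.4 × 10.20) = 0.0484 kg/m³.

0.0484 kg/m³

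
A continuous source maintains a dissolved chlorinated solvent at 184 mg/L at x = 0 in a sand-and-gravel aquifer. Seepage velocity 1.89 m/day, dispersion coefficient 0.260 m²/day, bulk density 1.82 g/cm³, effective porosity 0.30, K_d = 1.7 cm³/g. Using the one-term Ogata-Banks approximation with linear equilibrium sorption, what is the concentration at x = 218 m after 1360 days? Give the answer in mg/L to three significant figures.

162 mg/L

Retardation factor R = 1 + ρ_b·K_d/n = 1 + 1.82 × 1.7/0.30 = 11.31.
Sorption retards both mechanisms: v_R = v/R = 0.1671 m/day, D_R = D/R = 0.02299 m²/day.
v_R·t = 0.1671 × 1360 = 227.256 m; 2√(D_R t) = 11.18 m; argument = (218 − 227.256)/11.18 = -0.8279.
C = C₀ × ½·erfc(-0.8279) = 184 × 0.8792 = 162 mg/L.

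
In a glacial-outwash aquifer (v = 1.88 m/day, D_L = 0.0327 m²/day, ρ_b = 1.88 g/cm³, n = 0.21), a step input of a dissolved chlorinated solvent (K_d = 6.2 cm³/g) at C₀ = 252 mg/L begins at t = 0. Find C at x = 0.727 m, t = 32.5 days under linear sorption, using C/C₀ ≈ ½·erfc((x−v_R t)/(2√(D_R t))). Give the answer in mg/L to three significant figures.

Retardation factor R = 1 + ρ_b·K_d/n = 1 + 1.88 × 6.2/0.21 = 56.50.
Sorption retards both mechanisms: v_R = v/R = 0.03327 m/day, D_R = D/R = 0.0005788 m²/day.
v_R·t = 0.03327 × 32.5 = 1.081275 m; 2√(D_R t) = 0.2743 m; argument = (0.727 − 1.081275)/0.2743 = -1.292.
C = C₀ × ½·erfc(-1.292) = 252 × 0.9662 = 243 mg/L.

243 mg/L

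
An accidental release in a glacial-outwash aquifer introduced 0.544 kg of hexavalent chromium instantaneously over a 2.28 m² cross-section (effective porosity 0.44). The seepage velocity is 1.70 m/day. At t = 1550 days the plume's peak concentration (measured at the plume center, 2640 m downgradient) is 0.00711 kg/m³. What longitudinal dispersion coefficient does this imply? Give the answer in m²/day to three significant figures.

0.299 m²/day

At the plume center C_max = M/(n_e·A·√(4πDt)), so D = M²/(4πt·(n_e·A·C_max)²).
n_e·A·C_max = 0.44 × 2.28 × 0.00711 = 0.007133 kg/m.
D = 0.544²/(4π × 1550 × 0.007133²) = 0.299 m²/day.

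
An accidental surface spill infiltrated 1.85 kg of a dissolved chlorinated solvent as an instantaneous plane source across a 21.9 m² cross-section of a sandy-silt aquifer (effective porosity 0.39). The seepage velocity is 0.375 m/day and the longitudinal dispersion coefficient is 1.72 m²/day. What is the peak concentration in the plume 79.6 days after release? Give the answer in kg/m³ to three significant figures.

The peak of an instantaneous 1D plume sits at x = vt; there the Gaussian factor is 1 and C_max = M/(n_e·A·√(4πDt)), where n_e·A is the pore area the mass is dissolved in.
√(4πDt) = √(4π × 1.72 × 79.6) = 41.48 m, so C_max = 1.85/(0.39 × 21.9 × 41.48) = 0.00522 kg/m³.

0.00522 kg/m³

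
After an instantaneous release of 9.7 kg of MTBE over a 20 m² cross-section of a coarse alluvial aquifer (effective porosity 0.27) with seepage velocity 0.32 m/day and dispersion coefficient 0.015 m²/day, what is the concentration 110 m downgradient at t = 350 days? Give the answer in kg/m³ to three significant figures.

0.183 kg/m³

For an instantaneous plane source, C(x,t) = M/(n_e·A·√(4πDt)) · exp(−(x−vt)²/(4Dt)), with n_e·A the pore (flow) area.
Plume center vt = 0.32 × 350 = 112 m, so the well at 110 m is 2 m upgradient of the peak.
√(4πDt) = 8.122 m, giving peak height M/(n_e·A·√(4πDt)) = 9.7/(0.27 × 20 × 8.122) = 0.2212 kg/m³.
(x−vt)²/(4Dt) = (-2)²/(4 × 0.015 × 350) = 0.1905; exp(−0.1905) = 0.8265.
C = 0.2212 × 0.8265 = 0.183 kg/m³.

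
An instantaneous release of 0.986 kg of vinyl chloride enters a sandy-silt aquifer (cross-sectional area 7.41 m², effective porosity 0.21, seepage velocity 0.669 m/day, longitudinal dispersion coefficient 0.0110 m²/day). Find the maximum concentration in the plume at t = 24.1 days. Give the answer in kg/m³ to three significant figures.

The peak of an instantaneous 1D plume sits at x = vt; there the Gaussian factor is 1 and C_max = M/(n_e·A·√(4πDt)), where n_e·A is the pore area the mass is dissolved in.
√(4πDt) = √(4π × 0.0110 × 24.1) = 1.825 m, so C_max = 0.986/(0.21 × 7.41 × 1.825) = 0.347 kg/m³.

0.347 kg/m³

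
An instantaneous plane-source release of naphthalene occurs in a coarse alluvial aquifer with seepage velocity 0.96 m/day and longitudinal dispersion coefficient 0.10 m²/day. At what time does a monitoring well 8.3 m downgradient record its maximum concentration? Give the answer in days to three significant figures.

For the 1D instantaneous-source solution, setting ∂C/∂t = 0 at fixed x gives v²t² + 2Dt − x² = 0, so t = (√(D² + v²x²) − D)/v².
√(D² + v²x²) = √(0.10² + 0.96² × 8.3²) = 7.969; v² = 0.9216.
t = (7.969 − 0.10)/0.9216 = 8.54 days (vs. the pure-advection estimate x/v = 8.65 d).

8.54 days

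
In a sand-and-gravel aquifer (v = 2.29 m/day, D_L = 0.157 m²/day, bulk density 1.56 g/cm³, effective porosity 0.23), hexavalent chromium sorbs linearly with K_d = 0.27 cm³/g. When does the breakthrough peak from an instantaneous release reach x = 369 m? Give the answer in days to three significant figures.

456 days

Retardation factor R = 1 + ρ_b·K_d/n = 1 + 1.56 × 0.27/0.23 = 2.831.
Sorption retards both mechanisms: v_R = v/R = 0.8089 m/day, D_R = D/R = 0.05546 m²/day.
Peak time from v_R²t² + 2D_R t − x² = 0: t = (√(D_R² + v_R²x²) − D_R)/v_R².
√(D_R² + v_R²x²) = √(0.05546² + 0.8089² × 369²) = 298.5; v_R² = 0.6543.
t = (298.5 − 0.05546)/0.6543 = 456 days.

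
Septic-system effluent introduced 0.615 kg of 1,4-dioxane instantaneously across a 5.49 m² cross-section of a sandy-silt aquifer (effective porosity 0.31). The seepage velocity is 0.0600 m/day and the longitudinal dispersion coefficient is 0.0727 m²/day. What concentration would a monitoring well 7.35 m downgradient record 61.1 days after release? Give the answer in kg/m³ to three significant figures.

0.0225 kg/m³

For an instantaneous plane source, C(x,t) = M/(n_e·A·√(4πDt)) · exp(−(x−vt)²/(4Dt)), with n_e·A the pore (flow) area.
Plume center vt = 0.0600 × 61.1 = 3.666 m, so the well at 7.35 m is 3.684 m downgradient of the peak.
√(4πDt) = 7.471 m, giving peak height M/(n_e·A·√(4πDt)) = 0.615/(0.31 × 5.49 × 7.471) = 0.04837 kg/m³.
(x−vt)²/(4Dt) = (3.684)²/(4 × 0.0727 × 61.1) = 0.7638; exp(−0.7638) = 0.4659.
C = 0.04837 × 0.4659 = 0.0225 kg/m³.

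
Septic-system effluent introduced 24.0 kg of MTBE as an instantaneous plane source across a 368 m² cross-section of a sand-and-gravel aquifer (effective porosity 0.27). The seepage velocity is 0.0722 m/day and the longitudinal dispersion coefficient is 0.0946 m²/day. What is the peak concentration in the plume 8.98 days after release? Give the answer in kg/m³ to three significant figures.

0.0739 kg/m³

The peak of an instantaneous 1D plume sits at x = vt; there the Gaussian factor is 1 and C_max = M/(n_e·A·√(4πDt)), where n_e·A is the pore area the mass is dissolved in.
√(4πDt) = √(4π × 0.0946 × 8.98) = 3.267 m, so C_max = 24.0/(0.27 × 368 × 3.267) = 0.0739 kg/m³.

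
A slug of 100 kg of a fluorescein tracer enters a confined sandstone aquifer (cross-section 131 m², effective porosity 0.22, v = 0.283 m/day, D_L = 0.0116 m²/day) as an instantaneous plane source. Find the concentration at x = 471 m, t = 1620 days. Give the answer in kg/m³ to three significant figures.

0.0279 kg/m³

For an instantaneous plane source, C(x,t) = M/(n_e·A·√(4πDt)) · exp(−(x−vt)²/(4Dt)), with n_e·A the pore (flow) area.
Plume center vt = 0.283 × 1620 = 458.46 m, so the well at 471 m is 12.54 m downgradient of the peak.
√(4πDt) = 15.37 m, giving peak height M/(n_e·A·√(4πDt)) = 100/(0.22 × 131 × 15.37) = 0.2258 kg/m³.
(x−vt)²/(4Dt) = (12.54)²/(4 × 0.0116 × 1620) = 2.092; exp(−2.092) = 0.1234.
C = 0.2258 × 0.1234 = 0.0279 kg/m³.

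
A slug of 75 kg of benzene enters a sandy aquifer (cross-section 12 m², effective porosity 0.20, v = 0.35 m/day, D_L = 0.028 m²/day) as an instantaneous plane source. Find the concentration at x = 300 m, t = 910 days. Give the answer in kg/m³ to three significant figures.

0.0608 kg/m³

For an instantaneous plane source, C(x,t) = M/(n_e·A·√(4πDt)) · exp(−(x−vt)²/(4Dt)), with n_e·A the pore (flow) area.
Plume center vt = 0.35 × 910 = 318.5 m, so the well at 300 m is 18.5 m upgradient of the peak.
√(4πDt) = 17.89 m, giving peak height M/(n_e·A·√(4πDt)) = 75/(0.20 × 12 × 17.89) = 1.747 kg/m³.
(x−vt)²/(4Dt) = (-18.5)²/(4 × 0.028 × 910) = 3.358; exp(−3.358) = 0.03480.
C = 1.747 × 0.03480 = 0.0608 kg/m³.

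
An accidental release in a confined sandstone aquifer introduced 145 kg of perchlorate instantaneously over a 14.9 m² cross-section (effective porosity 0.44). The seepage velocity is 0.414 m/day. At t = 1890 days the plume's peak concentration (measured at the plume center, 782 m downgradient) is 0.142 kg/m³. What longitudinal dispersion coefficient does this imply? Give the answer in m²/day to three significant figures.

At the plume center C_max = M/(n_e·A·√(4πDt)), so D = M²/(4πt·(n_e·A·C_max)²).
n_e·A·C_max = 0.44 × 14.9 × 0.142 = 0.9310 kg/m.
D = 145²/(4π × 1890 × 0.9310²) = 1.02 m²/day.

1.02 m²/day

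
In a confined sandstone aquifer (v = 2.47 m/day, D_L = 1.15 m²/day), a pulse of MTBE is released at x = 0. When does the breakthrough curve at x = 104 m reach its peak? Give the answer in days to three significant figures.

41.9 days

For the 1D instantaneous-source solution, setting ∂C/∂t = 0 at fixed x gives v²t² + 2Dt − x² = 0, so t = (√(D² + v²x²) − D)/v².
√(D² + v²x²) = √(1.15² + 2.47² × 104²) = 256.9; v² = 6.1009.
t = (256.9 − 1.15)/6.1009 = 41.9 days (vs. the pure-advection estimate x/v = 42.1 d).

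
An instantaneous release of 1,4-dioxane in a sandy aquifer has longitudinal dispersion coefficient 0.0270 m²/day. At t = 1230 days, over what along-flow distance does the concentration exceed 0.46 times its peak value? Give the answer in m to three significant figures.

20.3 m

The plume is Gaussian with σ = √(2Dt) = √(2 × 0.0270 × 1230) = 8.150 m.
C/C_peak = exp(−Δx²/(2σ²)) = 0.46 ⇒ Δx = σ·√(−2 ln 0.46) = 8.150 × 1.246 = 10.15 m.
Width = 2Δx = 20.3 m.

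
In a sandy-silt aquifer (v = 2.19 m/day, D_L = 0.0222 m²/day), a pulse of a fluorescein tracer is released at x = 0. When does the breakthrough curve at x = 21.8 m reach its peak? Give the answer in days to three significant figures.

9.95 days

For the 1D instantaneous-source solution, setting ∂C/∂t = 0 at fixed x gives v²t² + 2Dt − x² = 0, so t = (√(D² + v²x²) − D)/v².
√(D² + v²x²) = √(0.0222² + 2.19² × 21.8²) = 47.74; v² = 4.7961.
t = (47.74 − 0.0222)/4.7961 = 9.95 days (vs. the pure-advection estimate x/v = 9.95 d).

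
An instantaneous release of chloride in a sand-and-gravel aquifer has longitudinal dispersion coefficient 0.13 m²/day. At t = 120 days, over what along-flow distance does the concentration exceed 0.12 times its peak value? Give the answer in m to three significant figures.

23.0 m

The plume is Gaussian with σ = √(2Dt) = √(2 × 0.13 × 120) = 5.586 m.
C/C_peak = exp(−Δx²/(2σ²)) = 0.12 ⇒ Δx = σ·√(−2 ln 0.12) = 5.586 × 2.059 = 11.50 m.
Width = 2Δx = 23.0 m.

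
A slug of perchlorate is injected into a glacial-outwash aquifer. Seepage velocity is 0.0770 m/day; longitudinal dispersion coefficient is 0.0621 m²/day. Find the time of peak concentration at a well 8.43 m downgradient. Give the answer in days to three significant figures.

For the 1D instantaneous-source solution, setting ∂C/∂t = 0 at fixed x gives v²t² + 2Dt − x² = 0, so t = (√(D² + v²x²) − D)/v².
√(D² + v²x²) = √(0.0621² + 0.0770² × 8.43²) = 0.6521; v² = 0.005929.
t = (0.6521 − 0.0621)/0.005929 = 99.5 days (vs. the pure-advection estimate x/v = 109 d).

99.5 days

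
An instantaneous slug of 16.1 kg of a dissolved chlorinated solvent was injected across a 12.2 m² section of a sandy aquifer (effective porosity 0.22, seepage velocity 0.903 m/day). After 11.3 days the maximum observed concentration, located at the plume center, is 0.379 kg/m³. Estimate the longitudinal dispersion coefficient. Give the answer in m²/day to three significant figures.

1.76 m²/day

At the plume center C_max = M/(n_e·A·√(4πDt)), so D = M²/(4πt·(n_e·A·C_max)²).
n_e·A·C_max = 0.22 × 12.2 × 0.379 = 1.017 kg/m.
D = 16.1²/(4π × 11.3 × 1.017²) = 1.76 m²/day.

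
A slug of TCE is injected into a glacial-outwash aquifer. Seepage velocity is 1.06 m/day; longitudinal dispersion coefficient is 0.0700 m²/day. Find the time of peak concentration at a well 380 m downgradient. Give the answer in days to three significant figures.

For the 1D instantaneous-source solution, setting ∂C/∂t = 0 at fixed x gives v²t² + 2Dt − x² = 0, so t = (√(D² + v²x²) − D)/v².
√(D² + v²x²) = √(0.0700² + 1.06² × 380²) = 402.8; v² = 1.1236.
t = (402.8 − 0.0700)/1.1236 = 358 days (vs. the pure-advection estimate x/v = 358 d).

358 days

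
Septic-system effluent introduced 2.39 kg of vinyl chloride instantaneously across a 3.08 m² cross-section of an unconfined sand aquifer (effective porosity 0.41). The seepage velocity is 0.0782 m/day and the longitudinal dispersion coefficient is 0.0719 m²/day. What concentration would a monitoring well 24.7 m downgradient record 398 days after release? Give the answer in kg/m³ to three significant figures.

0.0696 kg/m³

For an instantaneous plane source, C(x,t) = M/(n_e·A·√(4πDt)) · exp(−(x−vt)²/(4Dt)), with n_e·A the pore (flow) area.
Plume center vt = 0.0782 × 398 = 31.1236 m, so the well at 24.7 m is 6.4236 m upgradient of the peak.
√(4πDt) = 18.96 m, giving peak height M/(n_e·A·√(4πDt)) = 2.39/(0.41 × 3.08 × 18.96) = 0.09982 kg/m³.
(x−vt)²/(4Dt) = (-6.4236)²/(4 × 0.0719 × 398) = 0.3605; exp(−0.3605) = 0.6973.
C = 0.09982 × 0.6973 = 0.0696 kg/m³.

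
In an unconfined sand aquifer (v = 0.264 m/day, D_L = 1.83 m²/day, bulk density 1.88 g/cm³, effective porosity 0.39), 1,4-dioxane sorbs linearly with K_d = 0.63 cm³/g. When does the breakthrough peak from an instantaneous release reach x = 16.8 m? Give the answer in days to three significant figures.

Retardation factor R = 1 + ρ_b·K_d/n = 1 + 1.88 × 0.63/0.39 = 4.037.
Sorption retards both mechanisms: v_R = v/R = 0.06540 m/day, D_R = D/R = 0.4533 m²/day.
Peak time from v_R²t² + 2D_R t − x² = 0: t = (√(D_R² + v_R²x²) − D_R)/v_R².
√(D_R² + v_R²x²) = √(0.4533² + 0.06540² × 16.8²) = 1.189; v_R² = 0.004277.
t = (1.189 − 0.4533)/0.004277 = 172 days.

172 days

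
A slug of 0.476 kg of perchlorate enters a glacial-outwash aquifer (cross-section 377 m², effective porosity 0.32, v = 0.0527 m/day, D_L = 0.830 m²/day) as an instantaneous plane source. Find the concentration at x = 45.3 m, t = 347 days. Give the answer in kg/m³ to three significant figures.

For an instantaneous plane source, C(x,t) = M/(n_e·A·√(4πDt)) · exp(−(x−vt)²/(4Dt)), with n_e·A the pore (flow) area.
Plume center vt = 0.0527 × 347 = 18.2869 m, so the well at 45.3 m is 27.0131 m downgradient of the peak.
√(4πDt) = 60.16 m, giving peak height M/(n_e·A·√(4πDt)) = 0.476/(0.32 × 377 × 60.16) = 6.559e-05 kg/m³.
(x−vt)²/(4Dt) = (27.0131)²/(4 × 0.830 × 347) = 0.6334; exp(−0.6334) = 0.5308.
C = 6.559e-05 × 0.5308 = 3.48e-05 kg/m³.

3.48e-05 kg/m³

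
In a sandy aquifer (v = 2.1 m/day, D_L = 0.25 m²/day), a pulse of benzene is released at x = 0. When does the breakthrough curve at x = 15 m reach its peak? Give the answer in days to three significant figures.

7.09 days

For the 1D instantaneous-source solution, setting ∂C/∂t = 0 at fixed x gives v²t² + 2Dt − x² = 0, so t = (√(D² + v²x²) − D)/v².
√(D² + v²x²) = √(0.25² + 2.1² × 15²) = 31.50; v² = 4.41.
t = (31.50 − 0.25)/4.41 = 7.09 days (vs. the pure-advection estimate x/v = 7.14 d).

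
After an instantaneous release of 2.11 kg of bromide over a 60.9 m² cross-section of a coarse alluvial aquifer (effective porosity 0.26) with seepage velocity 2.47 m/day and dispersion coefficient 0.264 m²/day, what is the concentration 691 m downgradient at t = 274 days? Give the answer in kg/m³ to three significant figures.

0.00220 kg/m³

For an instantaneous plane source, C(x,t) = M/(n_e·A·√(4πDt)) · exp(−(x−vt)²/(4Dt)), with n_e·A the pore (flow) area.
Plume center vt = 2.47 × 274 = 676.78 m, so the well at 691 m is 14.22 m downgradient of the peak.
√(4πDt) = 30.15 m, giving peak height M/(n_e·A·√(4πDt)) = 2.11/(0.26 × 60.9 × 30.15) = 0.004420 kg/m³.
(x−vt)²/(4Dt) = (14.22)²/(4 × 0.264 × 274) = 0.6989; exp(−0.6989) = 0.4971.
C = 0.004420 × 0.4971 = 0.00220 kg/m³.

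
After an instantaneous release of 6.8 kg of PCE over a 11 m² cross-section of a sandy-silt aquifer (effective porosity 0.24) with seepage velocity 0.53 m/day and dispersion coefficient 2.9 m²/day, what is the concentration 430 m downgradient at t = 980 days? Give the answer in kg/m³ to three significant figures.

0.00675 kg/m³

For an instantaneous plane source, C(x,t) = M/(n_e·A·√(4πDt)) · exp(−(x−vt)²/(4Dt)), with n_e·A the pore (flow) area.
Plume center vt = 0.53 × 980 = 519.4 m, so the well at 430 m is 89.4 m upgradient of the peak.
√(4πDt) = 189.0 m, giving peak height M/(n_e·A·√(4πDt)) = 6.8/(0.24 × 11 × 189.0) = 0.01363 kg/m³.
(x−vt)²/(4Dt) = (-89.4)²/(4 × 2.9 × 980) = 0.7031; exp(−0.7031) = 0.4950.
C = 0.01363 × 0.4950 = 0.00675 kg/m³.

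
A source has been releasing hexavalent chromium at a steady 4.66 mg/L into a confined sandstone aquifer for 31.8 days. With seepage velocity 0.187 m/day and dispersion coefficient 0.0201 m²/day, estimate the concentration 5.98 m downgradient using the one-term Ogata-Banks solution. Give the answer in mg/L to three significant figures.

2.28 mg/L

For a continuous step input, C/C₀ ≈ ½·erfc((x−vt)/(2√(Dt))).
vt = 0.187 × 31.8 = 5.9466 m and 2√(Dt) = 2√(0.0201 × 31.8) = 1.599 m.
Argument (x−vt)/(2√(Dt)) = (5.98 − 5.9466)/1.599 = 0.02089; ½·erfc(0.02089) = 0.4882.
C = 4.66 × 0.4882 = 2.28 mg/L.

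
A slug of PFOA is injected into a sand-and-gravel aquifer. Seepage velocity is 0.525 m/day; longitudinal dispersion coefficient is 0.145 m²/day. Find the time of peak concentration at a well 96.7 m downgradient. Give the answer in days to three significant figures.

For the 1D instantaneous-source solution, setting ∂C/∂t = 0 at fixed x gives v²t² + 2Dt − x² = 0, so t = (√(D² + v²x²) − D)/v².
√(D² + v²x²) = √(0.145² + 0.525² × 96.7²) = 50.77; v² = 0.275625.
t = (50.77 − 0.145)/0.275625 = 184 days (vs. the pure-advection estimate x/v = 184 d).

184 days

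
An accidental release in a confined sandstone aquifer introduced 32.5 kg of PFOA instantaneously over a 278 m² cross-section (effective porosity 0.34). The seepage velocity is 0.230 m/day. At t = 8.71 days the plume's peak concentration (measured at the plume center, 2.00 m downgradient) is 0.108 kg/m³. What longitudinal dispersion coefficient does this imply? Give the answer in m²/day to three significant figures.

At the plume center C_max = M/(n_e·A·√(4πDt)), so D = M²/(4πt·(n_e·A·C_max)²).
n_e·A·C_max = 0.34 × 278 × 0.108 = 10.21 kg/m.
D = 32.5²/(4π × 8.71 × 10.21²) = 0.0926 m²/day.

0.0926 m²/day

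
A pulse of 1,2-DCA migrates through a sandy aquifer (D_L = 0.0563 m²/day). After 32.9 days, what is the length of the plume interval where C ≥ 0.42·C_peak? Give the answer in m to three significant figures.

The plume is Gaussian with σ = √(2Dt) = √(2 × 0.0563 × 32.9) = 1.925 m.
C/C_peak = exp(−Δx²/(2σ²)) = 0.42 ⇒ Δx = σ·√(−2 ln 0.42) = 1.925 × 1.317 = 2.535 m.
Width = 2Δx = 5.07 m.

5.07 m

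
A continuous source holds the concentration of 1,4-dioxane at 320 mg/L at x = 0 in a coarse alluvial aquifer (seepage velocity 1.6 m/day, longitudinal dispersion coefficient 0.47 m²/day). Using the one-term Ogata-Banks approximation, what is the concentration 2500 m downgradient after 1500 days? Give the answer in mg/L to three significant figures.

1.24 mg/L

For a continuous step input, C/C₀ ≈ ½·erfc((x−vt)/(2√(Dt))).
vt = 1.6 × 1500 = 2400 m and 2√(Dt) = 2√(0.47 × 1500) = 53.10 m.
Argument (x−vt)/(2√(Dt)) = (2500 − 2400)/53.10 = 1.883; ½·erfc(1.883) = 0.003873.
C = 320 × 0.003873 = 1.24 mg/L.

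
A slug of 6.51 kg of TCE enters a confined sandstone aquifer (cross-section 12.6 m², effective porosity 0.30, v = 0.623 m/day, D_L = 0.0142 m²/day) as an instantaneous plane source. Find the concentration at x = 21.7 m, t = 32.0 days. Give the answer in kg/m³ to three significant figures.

For an instantaneous plane source, C(x,t) = M/(n_e·A·√(4πDt)) · exp(−(x−vt)²/(4Dt)), with n_e·A the pore (flow) area.
Plume center vt = 0.623 × 32.0 = 19.936 m, so the well at 21.7 m is 1.764 m downgradient of the peak.
√(4πDt) = 2.390 m, giving peak height M/(n_e·A·√(4πDt)) = 6.51/(0.30 × 12.6 × 2.390) = 0.7206 kg/m³.
(x−vt)²/(4Dt) = (1.764)²/(4 × 0.0142 × 32.0) = 1.712; exp(−1.712) = 0.1805.
C = 0.7206 × 0.1805 = 0.130 kg/m³.

0.130 kg/m³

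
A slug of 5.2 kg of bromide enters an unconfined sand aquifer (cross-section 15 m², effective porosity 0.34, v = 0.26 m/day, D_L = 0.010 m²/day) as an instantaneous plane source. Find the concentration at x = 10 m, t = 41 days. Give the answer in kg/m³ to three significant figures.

For an instantaneous plane source, C(x,t) = M/(n_e·A·√(4πDt)) · exp(−(x−vt)²/(4Dt)), with n_e·A the pore (flow) area.
Plume center vt = 0.26 × 41 = 10.66 m, so the well at 10 m is 0.66 m upgradient of the peak.
√(4πDt) = 2.270 m, giving peak height M/(n_e·A·√(4πDt)) = 5.2/(0.34 × 15 × 2.270) = 0.4492 kg/m³.
(x−vt)²/(4Dt) = (-0.66)²/(4 × 0.010 × 41) = 0.2656; exp(−0.2656) = 0.7667.
C = 0.4492 × 0.7667 = 0.344 kg/m³.

0.344 kg/m³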